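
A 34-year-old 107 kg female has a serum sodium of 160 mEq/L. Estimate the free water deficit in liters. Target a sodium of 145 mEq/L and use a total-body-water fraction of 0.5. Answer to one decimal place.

TBW = 0.5 · 107 = 53.5 L
Free water deficit = TBW · (Na/145 − 1)
= 53.5 · (160/145 − 1)
= 53.5 · 0.1034
= 5.53 L

5.5 L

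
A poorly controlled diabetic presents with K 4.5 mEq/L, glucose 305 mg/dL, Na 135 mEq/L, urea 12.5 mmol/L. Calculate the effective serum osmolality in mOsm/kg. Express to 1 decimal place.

286.9 mOsm/kg

Effective osmolality excludes urea (freely permeant across cell membranes):
2·Na + glucose/18
= 2·135 + 305/18
= 270 + 16.94
= 286.94 mOsm/kg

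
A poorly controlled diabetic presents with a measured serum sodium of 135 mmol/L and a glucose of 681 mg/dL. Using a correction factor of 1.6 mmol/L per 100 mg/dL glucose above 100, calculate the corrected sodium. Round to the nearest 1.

144 mmol/L

Corrected Na = measured Na + 1.6 · (glucose − 100)/100
= 135 + 1.6 · (681 − 100)/100
= 135 + 9.3
= 144.3 mmol/L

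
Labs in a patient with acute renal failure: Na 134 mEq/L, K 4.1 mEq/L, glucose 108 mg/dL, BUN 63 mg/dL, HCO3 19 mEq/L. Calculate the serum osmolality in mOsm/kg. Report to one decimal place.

Calculated osmolality = 2·Na + glucose/18 + BUN/2.8
= 2·134 + 108/18 + 63/2.8
= 268 + 6 + 22.50
= 296.5 mOsm/kg

296.5 mOsm/kg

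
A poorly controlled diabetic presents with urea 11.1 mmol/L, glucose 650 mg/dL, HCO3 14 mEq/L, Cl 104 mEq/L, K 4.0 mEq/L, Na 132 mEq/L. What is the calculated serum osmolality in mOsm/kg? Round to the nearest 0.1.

311.2 mOsm/kg

Calculated osmolality = 2·Na + glucose/18 + urea
= 2·132 + 650/18 + 11.1
= 264 + 36.11 + 11.10
= 311.21 mOsm/kg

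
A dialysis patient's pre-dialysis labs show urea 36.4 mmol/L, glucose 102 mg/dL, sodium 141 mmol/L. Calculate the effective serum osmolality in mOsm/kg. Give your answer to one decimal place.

Effective osmolality excludes urea (freely permeant across cell membranes):
2·Na + glucose/18
= 2·141 + 102/18
= 282 + 5.67
= 287.67 mOsm/kg

287.7 mOsm/kg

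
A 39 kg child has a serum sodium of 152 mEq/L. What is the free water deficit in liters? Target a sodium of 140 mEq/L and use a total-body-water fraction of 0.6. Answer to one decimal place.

2.0 L

TBW = 0.6 · 39 = 23.4 L
Free water deficit = TBW · (Na/140 − 1)
= 23.4 · (152/140 − 1)
= 23.4 · 0.0857
= 2.01 L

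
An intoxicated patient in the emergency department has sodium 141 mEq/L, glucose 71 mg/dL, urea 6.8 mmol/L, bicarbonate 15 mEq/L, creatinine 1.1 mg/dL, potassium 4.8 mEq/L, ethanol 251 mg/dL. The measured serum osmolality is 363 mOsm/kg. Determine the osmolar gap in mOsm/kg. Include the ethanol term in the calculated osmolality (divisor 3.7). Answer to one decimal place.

2.4 mOsm/kg

Calculated osmolality = 2·Na + glucose/18 + urea + ethanol/3.7
= 2·141 + 71/18 + 6.8 + 251/3.7
= 282 + 3.94 + 6.80 + 67.84
= 360.58 mOsm/kg ≈ 360.6 mOsm/kg
Osmolar gap = measured − calculated = 363 − 360.6 = 2.4 mOsm/kg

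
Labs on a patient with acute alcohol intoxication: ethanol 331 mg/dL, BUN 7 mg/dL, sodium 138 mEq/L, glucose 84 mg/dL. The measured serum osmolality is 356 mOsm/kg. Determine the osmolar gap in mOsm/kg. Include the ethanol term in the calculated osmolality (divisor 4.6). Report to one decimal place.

Calculated osmolality = 2·Na + glucose/18 + BUN/2.8 + ethanol/4.6
= 2·138 + 84/18 + 7/2.8 + 331/4.6
= 276 + 4.67 + 2.50 + 71.96
= 355.13 mOsm/kg ≈ 355.1 mOsm/kg
Osmolar gap = measured − calculated = 356 − 355.1 = 0.9 mOsm/kg

0.9 mOsm/kg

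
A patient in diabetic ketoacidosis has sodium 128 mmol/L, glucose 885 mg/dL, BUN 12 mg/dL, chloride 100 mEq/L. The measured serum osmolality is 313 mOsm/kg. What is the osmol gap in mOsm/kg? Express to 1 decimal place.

3.5 mOsm/kg

Calculated osmolality = 2·Na + glucose/18 + BUN/2.8
= 2·128 + 885/18 + 12/2.8
= 256 + 49.17 + 4.29
= 309.46 mOsm/kg ≈ 309.5 mOsm/kg
Osmolar gap = measured − calculated = 313 − 309.5 = 3.5 mOsm/kg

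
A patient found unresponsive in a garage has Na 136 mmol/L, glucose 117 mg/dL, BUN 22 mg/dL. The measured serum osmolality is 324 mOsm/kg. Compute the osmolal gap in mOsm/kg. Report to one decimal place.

Calculated osmolality = 2·Na + glucose/18 + BUN/2.8
= 2·136 + 117/18 + 22/2.8
= 272 + 6.50 + 7.86
= 286.36 mOsm/kg ≈ 286.4 mOsm/kg
Osmolar gap = measured − calculated = 324 − 286.4 = 37.6 mOsm/kg

37.6 mOsm/kg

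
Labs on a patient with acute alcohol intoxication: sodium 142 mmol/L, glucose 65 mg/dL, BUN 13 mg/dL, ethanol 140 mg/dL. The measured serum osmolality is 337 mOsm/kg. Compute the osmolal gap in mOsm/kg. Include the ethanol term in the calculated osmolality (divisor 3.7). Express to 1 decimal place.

Calculated osmolality = 2·Na + glucose/18 + BUN/2.8 + ethanol/3.7
= 2·142 + 65/18 + 13/2.8 + 140/3.7
= 284 + 3.61 + 4.64 + 37.84
= 330.09 mOsm/kg ≈ 330.1 mOsm/kg
Osmolar gap = measured − calculated = 337 − 330.1 = 6.9 mOsm/kg

6.9 mOsm/kg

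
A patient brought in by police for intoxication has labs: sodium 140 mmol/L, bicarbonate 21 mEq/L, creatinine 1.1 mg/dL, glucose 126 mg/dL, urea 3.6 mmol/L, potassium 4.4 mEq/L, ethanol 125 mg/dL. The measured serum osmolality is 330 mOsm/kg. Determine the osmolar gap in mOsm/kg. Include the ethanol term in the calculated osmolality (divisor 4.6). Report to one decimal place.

Calculated osmolality = 2·Na + glucose/18 + urea + ethanol/4.6
= 2·140 + 126/18 + 3.6 + 125/4.6
= 280 + 7 + 3.60 + 27.17
= 317.77 mOsm/kg ≈ 317.8 mOsm/kg
Osmolar gap = measured − calculated = 330 − 317.8 = 12.2 mOsm/kg

12.2 mOsm/kg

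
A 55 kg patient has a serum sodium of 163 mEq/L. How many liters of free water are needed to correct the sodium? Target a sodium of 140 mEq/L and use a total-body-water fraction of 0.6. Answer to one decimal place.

5.4 L

TBW = 0.6 · 55 = 33 L
Free water deficit = TBW · (Na/140 − 1)
= 33 · (163/140 − 1)
= 33 · 0.1643
= 5.42 L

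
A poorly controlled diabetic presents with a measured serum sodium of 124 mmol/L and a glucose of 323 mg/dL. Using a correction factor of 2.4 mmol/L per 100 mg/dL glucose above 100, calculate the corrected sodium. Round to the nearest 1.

129 mmol/L

Corrected Na = measured Na + 2.4 · (glucose − 100)/100
= 124 + 2.4 · (323 − 100)/100
= 124 + 5.4
= 129.4 mmol/L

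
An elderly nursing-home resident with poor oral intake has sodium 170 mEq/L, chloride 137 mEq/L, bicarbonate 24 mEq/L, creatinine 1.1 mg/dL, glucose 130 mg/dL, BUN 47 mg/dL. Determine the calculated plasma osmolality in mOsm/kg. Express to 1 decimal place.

364.0 mOsm/kg

Calculated osmolality = 2·Na + glucose/18 + BUN/2.8
= 2·170 + 130/18 + 47/2.8
= 340 + 7.22 + 16.79
= 364.01 mOsm/kg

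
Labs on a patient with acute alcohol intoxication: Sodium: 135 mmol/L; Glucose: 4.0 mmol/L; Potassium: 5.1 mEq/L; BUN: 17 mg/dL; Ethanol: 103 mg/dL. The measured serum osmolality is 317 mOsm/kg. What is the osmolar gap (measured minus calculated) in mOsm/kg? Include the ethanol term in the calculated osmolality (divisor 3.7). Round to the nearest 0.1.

9.1 mOsm/kg

Calculated osmolality = 2·Na + glucose + BUN/2.8 + ethanol/3.7
= 2·135 + 4 + 17/2.8 + 103/3.7
= 270 + 4 + 6.07 + 27.84
= 307.91 mOsm/kg ≈ 307.9 mOsm/kg
Osmolar gap = measured − calculated = 317 − 307.9 = 9.1 mOsm/kg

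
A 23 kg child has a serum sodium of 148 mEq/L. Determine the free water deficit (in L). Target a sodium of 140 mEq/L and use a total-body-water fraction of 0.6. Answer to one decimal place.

0.8 L

TBW = 0.6 · 23 = 13.8 L
Free water deficit = TBW · (Na/140 − 1)
= 13.8 · (148/140 − 1)
= 13.8 · 0.0571
= 0.79 L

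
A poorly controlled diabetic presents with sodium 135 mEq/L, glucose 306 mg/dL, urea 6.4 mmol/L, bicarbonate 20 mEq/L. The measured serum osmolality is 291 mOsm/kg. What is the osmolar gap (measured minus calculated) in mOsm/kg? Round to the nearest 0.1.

-2.4 mOsm/kg

Calculated osmolality = 2·Na + glucose/18 + urea
= 2·135 + 306/18 + 6.4
= 270 + 17 + 6.40
= 293.4 mOsm/kg ≈ 293.4 mOsm/kg
Osmolar gap = measured − calculated = 291 − 293.4 = -2.4 mOsm/kg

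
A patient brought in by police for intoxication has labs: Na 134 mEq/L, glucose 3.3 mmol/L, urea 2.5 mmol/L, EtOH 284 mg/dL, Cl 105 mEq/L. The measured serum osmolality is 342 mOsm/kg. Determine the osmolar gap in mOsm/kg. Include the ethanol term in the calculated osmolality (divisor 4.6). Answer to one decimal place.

6.5 mOsm/kg

Calculated osmolality = 2·Na + glucose + urea + ethanol/4.6
= 2·134 + 3.3 + 2.5 + 284/4.6
= 268 + 3.30 + 2.50 + 61.74
= 335.54 mOsm/kg ≈ 335.5 mOsm/kg
Osmolar gap = measured − calculated = 342 − 335.5 = 6.5 mOsm/kg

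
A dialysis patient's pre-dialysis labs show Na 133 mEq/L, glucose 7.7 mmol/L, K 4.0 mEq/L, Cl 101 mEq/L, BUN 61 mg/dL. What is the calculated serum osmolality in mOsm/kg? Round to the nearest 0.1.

295.5 mOsm/kg

Calculated osmolality = 2·Na + glucose + BUN/2.8
= 2·133 + 7.7 + 61/2.8
= 266 + 7.70 + 21.79
= 295.49 mOsm/kg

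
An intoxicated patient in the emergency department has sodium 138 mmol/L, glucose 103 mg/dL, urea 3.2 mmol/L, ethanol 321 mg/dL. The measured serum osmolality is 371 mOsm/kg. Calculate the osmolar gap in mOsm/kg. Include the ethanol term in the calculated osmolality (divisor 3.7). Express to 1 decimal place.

Calculated osmolality = 2·Na + glucose/18 + urea + ethanol/3.7
= 2·138 + 103/18 + 3.2 + 321/3.7
= 276 + 5.72 + 3.20 + 86.76
= 371.68 mOsm/kg ≈ 371.7 mOsm/kg
Osmolar gap = measured − calculated = 371 − 371.7 = -0.7 mOsm/kg

-0.7 mOsm/kg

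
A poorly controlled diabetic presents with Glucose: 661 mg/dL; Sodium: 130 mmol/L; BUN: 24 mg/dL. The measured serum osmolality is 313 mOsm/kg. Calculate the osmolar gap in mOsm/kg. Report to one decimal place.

7.7 mOsm/kg

Calculated osmolality = 2·Na + glucose/18 + BUN/2.8
= 2·130 + 661/18 + 24/2.8
= 260 + 36.72 + 8.57
= 305.29 mOsm/kg ≈ 305.3 mOsm/kg
Osmolar gap = measured − calculated = 313 − 305.3 = 7.7 mOsm/kg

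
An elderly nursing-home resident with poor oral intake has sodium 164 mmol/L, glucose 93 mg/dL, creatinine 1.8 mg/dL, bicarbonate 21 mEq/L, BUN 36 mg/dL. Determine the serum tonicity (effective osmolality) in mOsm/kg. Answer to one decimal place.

333.2 mOsm/kg

Effective osmolality excludes urea (freely permeant across cell membranes):
2·Na + glucose/18
= 2·164 + 93/18
= 328 + 5.17
= 333.17 mOsm/kg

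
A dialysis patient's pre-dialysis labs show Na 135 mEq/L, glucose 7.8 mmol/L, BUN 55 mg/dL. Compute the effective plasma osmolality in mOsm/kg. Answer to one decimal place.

Effective osmolality excludes urea (freely permeant across cell membranes):
2·Na + glucose
= 2·135 + 7.8
= 270 + 7.8
= 277.8 mOsm/kg

277.8 mOsm/kg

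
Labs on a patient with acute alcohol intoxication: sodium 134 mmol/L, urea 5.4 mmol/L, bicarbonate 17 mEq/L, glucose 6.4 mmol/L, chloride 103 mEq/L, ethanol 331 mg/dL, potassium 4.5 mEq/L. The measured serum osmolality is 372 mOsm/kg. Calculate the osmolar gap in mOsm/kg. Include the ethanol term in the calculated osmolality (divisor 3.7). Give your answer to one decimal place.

2.7 mOsm/kg

Calculated osmolality = 2·Na + glucose + urea + ethanol/3.7
= 2·134 + 6.4 + 5.4 + 331/3.7
= 268 + 6.40 + 5.40 + 89.46
= 369.26 mOsm/kg ≈ 369.3 mOsm/kg
Osmolar gap = measured − calculated = 372 − 369.3 = 2.7 mOsm/kg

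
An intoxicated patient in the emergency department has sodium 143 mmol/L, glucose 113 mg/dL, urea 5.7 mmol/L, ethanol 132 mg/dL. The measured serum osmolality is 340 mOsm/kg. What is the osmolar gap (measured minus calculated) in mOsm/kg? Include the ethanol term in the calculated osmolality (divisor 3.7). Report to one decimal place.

6.3 mOsm/kg

Calculated osmolality = 2·Na + glucose/18 + urea + ethanol/3.7
= 2·143 + 113/18 + 5.7 + 132/3.7
= 286 + 6.28 + 5.70 + 35.68
= 333.66 mOsm/kg ≈ 333.7 mOsm/kg
Osmolar gap = measured − calculated = 340 − 333.7 = 6.3 mOsm/kg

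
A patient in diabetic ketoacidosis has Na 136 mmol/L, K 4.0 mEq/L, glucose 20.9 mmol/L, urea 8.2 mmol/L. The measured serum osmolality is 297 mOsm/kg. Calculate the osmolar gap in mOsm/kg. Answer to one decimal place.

-4.1 mOsm/kg

Calculated osmolality = 2·Na + glucose + urea
= 2·136 + 20.9 + 8.2
= 272 + 20.90 + 8.20
= 301.1 mOsm/kg ≈ 301.1 mOsm/kg
Osmolar gap = measured − calculated = 297 − 301.1 = -4.1 mOsm/kg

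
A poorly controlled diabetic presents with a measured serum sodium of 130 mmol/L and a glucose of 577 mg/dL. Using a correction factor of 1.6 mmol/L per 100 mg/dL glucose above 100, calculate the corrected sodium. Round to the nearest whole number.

Corrected Na = measured Na + 1.6 · (glucose − 100)/100
= 130 + 1.6 · (577 − 100)/100
= 130 + 7.6
= 137.6 mmol/L

138 mmol/L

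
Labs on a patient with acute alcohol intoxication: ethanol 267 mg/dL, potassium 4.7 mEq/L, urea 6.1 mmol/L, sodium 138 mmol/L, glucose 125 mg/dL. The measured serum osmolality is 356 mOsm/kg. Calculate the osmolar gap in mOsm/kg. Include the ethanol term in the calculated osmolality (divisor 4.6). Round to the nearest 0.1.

8.9 mOsm/kg

Calculated osmolality = 2·Na + glucose/18 + urea + ethanol/4.6
= 2·138 + 125/18 + 6.1 + 267/4.6
= 276 + 6.94 + 6.10 + 58.04
= 347.08 mOsm/kg ≈ 347.1 mOsm/kg
Osmolar gap = measured − calculated = 356 − 347.1 = 8.9 mOsm/kg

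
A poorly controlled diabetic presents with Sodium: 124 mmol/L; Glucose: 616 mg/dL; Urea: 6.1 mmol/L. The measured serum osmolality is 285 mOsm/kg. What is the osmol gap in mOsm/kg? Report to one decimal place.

-3.3 mOsm/kg

Calculated osmolality = 2·Na + glucose/18 + urea
= 2·124 + 616/18 + 6.1
= 248 + 34.22 + 6.10
= 288.32 mOsm/kg ≈ 288.3 mOsm/kg
Osmolar gap = measured − calculated = 285 − 288.3 = -3.3 mOsm/kg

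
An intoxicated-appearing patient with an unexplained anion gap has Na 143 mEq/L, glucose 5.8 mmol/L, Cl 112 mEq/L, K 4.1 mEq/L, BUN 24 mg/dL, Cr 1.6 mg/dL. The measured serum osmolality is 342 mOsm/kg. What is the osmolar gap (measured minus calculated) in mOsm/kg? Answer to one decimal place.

Calculated osmolality = 2·Na + glucose + BUN/2.8
= 2·143 + 5.8 + 24/2.8
= 286 + 5.80 + 8.57
= 300.37 mOsm/kg ≈ 300.4 mOsm/kg
Osmolar gap = measured − calculated = 342 − 300.4 = 41.6 mOsm/kg

41.6 mOsm/kg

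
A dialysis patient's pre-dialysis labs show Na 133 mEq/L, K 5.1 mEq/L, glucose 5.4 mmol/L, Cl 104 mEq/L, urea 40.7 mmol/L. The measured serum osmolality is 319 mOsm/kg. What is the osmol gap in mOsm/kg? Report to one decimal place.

6.9 mOsm/kg

Calculated osmolality = 2·Na + glucose + urea
= 2·133 + 5.4 + 40.7
= 266 + 5.40 + 40.70
= 312.1 mOsm/kg ≈ 312.1 mOsm/kg
Osmolar gap = measured − calculated = 319 − 312.1 = 6.9 mOsm/kg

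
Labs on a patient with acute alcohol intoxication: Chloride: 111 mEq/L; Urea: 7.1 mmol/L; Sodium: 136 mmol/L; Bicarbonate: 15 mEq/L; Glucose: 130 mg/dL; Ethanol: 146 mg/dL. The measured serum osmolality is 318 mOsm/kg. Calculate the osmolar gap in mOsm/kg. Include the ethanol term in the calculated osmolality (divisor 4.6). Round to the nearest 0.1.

-0.1 mOsm/kg

Calculated osmolality = 2·Na + glucose/18 + urea + ethanol/4.6
= 2·136 + 130/18 + 7.1 + 146/4.6
= 272 + 7.22 + 7.10 + 31.74
= 318.06 mOsm/kg ≈ 318.1 mOsm/kg
Osmolar gap = measured − calculated = 318 − 318.1 = -0.1 mOsm/kg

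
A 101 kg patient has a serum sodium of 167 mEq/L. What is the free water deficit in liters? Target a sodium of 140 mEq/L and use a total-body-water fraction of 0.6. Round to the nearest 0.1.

11.7 L

TBW = 0.6 · 101 = 60.6 L
Free water deficit = TBW · (Na/140 − 1)
= 60.6 · (167/140 − 1)
= 60.6 · 0.1929
= 11.69 L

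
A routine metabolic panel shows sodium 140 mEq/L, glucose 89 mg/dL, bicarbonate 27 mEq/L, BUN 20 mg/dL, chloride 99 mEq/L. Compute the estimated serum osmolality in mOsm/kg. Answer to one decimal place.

292.1 mOsm/kg

Calculated osmolality = 2·Na + glucose/18 + BUN/2.8
= 2·140 + 89/18 + 20/2.8
= 280 + 4.94 + 7.14
= 292.08 mOsm/kg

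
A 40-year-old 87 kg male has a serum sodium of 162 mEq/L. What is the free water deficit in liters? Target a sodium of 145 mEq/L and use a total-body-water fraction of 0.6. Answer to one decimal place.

TBW = 0.6 · 87 = 52.2 L
Free water deficit = TBW · (Na/145 − 1)
= 52.2 · (162/145 − 1)
= 52.2 · 0.1172
= 6.12 L

6.1 L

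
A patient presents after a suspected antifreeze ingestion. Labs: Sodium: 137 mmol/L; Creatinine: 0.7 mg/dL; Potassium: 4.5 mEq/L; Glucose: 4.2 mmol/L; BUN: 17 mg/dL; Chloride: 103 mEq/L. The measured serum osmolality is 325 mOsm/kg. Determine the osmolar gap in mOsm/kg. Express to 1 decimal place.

40.7 mOsm/kg

Calculated osmolality = 2·Na + glucose + BUN/2.8
= 2·137 + 4.2 + 17/2.8
= 274 + 4.20 + 6.07
= 284.27 mOsm/kg ≈ 284.3 mOsm/kg
Osmolar gap = measured − calculated = 325 − 284.3 = 40.7 mOsm/kg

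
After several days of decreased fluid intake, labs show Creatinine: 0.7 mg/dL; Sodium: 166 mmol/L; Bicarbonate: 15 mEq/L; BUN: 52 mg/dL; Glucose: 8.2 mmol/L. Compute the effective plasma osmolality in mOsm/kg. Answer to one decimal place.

Effective osmolality excludes urea (freely permeant across cell membranes):
2·Na + glucose
= 2·166 + 8.2
= 332 + 8.2
= 340.2 mOsm/kg

340.2 mOsm/kg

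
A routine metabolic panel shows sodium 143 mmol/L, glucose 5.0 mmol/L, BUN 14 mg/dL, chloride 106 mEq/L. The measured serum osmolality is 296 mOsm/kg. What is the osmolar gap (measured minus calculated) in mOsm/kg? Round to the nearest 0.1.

Calculated osmolality = 2·Na + glucose + BUN/2.8
= 2·143 + 5 + 14/2.8
= 286 + 5 + 5
= 296 mOsm/kg ≈ 296.0 mOsm/kg
Osmolar gap = measured − calculated = 296 − 296.0 = 0.0 mOsm/kg

0.0 mOsm/kg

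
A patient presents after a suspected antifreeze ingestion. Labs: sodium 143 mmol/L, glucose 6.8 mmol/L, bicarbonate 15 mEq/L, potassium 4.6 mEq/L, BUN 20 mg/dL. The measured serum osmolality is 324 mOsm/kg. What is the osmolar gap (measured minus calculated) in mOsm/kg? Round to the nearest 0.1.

Calculated osmolality = 2·Na + glucose + BUN/2.8
= 2·143 + 6.8 + 20/2.8
= 286 + 6.80 + 7.14
= 299.94 mOsm/kg ≈ 299.9 mOsm/kg
Osmolar gap = measured − calculated = 324 − 299.9 = 24.1 mOsm/kg

24.1 mOsm/kg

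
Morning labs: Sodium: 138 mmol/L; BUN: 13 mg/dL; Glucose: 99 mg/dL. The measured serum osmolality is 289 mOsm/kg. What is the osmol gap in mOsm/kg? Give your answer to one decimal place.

Calculated osmolality = 2·Na + glucose/18 + BUN/2.8
= 2·138 + 99/18 + 13/2.8
= 276 + 5.50 + 4.64
= 286.14 mOsm/kg ≈ 286.1 mOsm/kg
Osmolar gap = measured − calculated = 289 − 286.1 = 2.9 mOsm/kg

2.9 mOsm/kg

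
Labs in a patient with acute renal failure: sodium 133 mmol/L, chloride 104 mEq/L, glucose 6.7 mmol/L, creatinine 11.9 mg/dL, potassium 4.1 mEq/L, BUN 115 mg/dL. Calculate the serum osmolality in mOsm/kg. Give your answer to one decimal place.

313.8 mOsm/kg

Calculated osmolality = 2·Na + glucose + BUN/2.8
= 2·133 + 6.7 + 115/2.8
= 266 + 6.70 + 41.07
= 313.77 mOsm/kg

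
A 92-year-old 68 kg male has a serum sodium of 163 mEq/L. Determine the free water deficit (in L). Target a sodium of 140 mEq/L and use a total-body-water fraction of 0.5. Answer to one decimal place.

5.6 L

TBW = 0.5 · 68 = 34 L
Free water deficit = TBW · (Na/140 − 1)
= 34 · (163/140 − 1)
= 34 · 0.1643
= 5.59 L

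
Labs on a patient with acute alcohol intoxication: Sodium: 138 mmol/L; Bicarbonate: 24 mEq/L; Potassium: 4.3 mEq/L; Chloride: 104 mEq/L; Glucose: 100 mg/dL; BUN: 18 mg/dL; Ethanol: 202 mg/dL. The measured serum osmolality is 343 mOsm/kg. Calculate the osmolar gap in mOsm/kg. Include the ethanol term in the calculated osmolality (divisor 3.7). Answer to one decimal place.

Calculated osmolality = 2·Na + glucose/18 + BUN/2.8 + ethanol/3.7
= 2·138 + 100/18 + 18/2.8 + 202/3.7
= 276 + 5.56 + 6.43 + 54.59
= 342.58 mOsm/kg ≈ 342.6 mOsm/kg
Osmolar gap = measured − calculated = 343 − 342.6 = 0.4 mOsm/kg

0.4 mOsm/kg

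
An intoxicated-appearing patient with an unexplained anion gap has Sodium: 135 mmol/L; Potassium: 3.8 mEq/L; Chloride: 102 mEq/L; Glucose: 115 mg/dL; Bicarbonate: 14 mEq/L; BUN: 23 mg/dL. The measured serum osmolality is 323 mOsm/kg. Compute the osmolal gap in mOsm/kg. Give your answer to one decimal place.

Calculated osmolality = 2·Na + glucose/18 + BUN/2.8
= 2·135 + 115/18 + 23/2.8
= 270 + 6.39 + 8.21
= 284.6 mOsm/kg ≈ 284.6 mOsm/kg
Osmolar gap = measured − calculated = 323 − 284.6 = 38.4 mOsm/kg

38.4 mOsm/kg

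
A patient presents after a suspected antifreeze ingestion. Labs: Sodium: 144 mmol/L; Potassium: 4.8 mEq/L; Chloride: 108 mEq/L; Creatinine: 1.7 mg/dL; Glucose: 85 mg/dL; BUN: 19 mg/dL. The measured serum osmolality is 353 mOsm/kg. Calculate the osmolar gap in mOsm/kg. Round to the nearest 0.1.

Calculated osmolality = 2·Na + glucose/18 + BUN/2.8
= 2·144 + 85/18 + 19/2.8
= 288 + 4.72 + 6.79
= 299.51 mOsm/kg ≈ 299.5 mOsm/kg
Osmolar gap = measured − calculated = 353 − 299.5 = 53.5 mOsm/kg

53.5 mOsm/kg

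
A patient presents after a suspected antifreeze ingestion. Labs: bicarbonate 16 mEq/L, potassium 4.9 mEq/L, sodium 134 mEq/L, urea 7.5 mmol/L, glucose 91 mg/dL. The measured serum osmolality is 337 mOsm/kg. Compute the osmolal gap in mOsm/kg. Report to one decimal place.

Calculated osmolality = 2·Na + glucose/18 + urea
= 2·134 + 91/18 + 7.5
= 268 + 5.06 + 7.50
= 280.56 mOsm/kg ≈ 280.6 mOsm/kg
Osmolar gap = measured − calculated = 337 − 280.6 = 56.4 mOsm/kg

56.4 mOsm/kg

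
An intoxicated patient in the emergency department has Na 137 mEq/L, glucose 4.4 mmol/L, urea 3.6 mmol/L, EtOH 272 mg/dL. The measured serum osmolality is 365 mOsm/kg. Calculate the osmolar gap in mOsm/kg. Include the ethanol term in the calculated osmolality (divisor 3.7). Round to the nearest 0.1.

Calculated osmolality = 2·Na + glucose + urea + ethanol/3.7
= 2·137 + 4.4 + 3.6 + 272/3.7
= 274 + 4.40 + 3.60 + 73.51
= 355.51 mOsm/kg ≈ 355.5 mOsm/kg
Osmolar gap = measured − calculated = 365 − 355.5 = 9.5 mOsm/kg

9.5 mOsm/kg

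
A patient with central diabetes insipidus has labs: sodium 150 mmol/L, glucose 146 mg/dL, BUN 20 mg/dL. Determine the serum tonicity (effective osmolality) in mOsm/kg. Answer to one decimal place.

308.1 mOsm/kg

Effective osmolality excludes urea (freely permeant across cell membranes):
2·Na + glucose/18
= 2·150 + 146/18
= 300 + 8.11
= 308.11 mOsm/kg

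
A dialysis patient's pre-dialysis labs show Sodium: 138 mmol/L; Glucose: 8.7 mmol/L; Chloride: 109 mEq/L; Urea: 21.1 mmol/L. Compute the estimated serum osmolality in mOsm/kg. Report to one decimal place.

305.8 mOsm/kg

Calculated osmolality = 2·Na + glucose + urea
= 2·138 + 8.7 + 21.1
= 276 + 8.70 + 21.10
= 305.8 mOsm/kg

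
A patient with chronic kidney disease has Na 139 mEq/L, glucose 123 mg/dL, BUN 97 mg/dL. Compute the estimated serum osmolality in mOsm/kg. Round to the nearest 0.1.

319.5 mOsm/kg

Calculated osmolality = 2·Na + glucose/18 + BUN/2.8
= 2·139 + 123/18 + 97/2.8
= 278 + 6.83 + 34.64
= 319.47 mOsm/kg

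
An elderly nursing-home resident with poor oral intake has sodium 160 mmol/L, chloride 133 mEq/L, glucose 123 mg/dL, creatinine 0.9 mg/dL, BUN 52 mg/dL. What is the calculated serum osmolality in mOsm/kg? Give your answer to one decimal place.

Calculated osmolality = 2·Na + glucose/18 + BUN/2.8
= 2·160 + 123/18 + 52/2.8
= 320 + 6.83 + 18.57
= 345.4 mOsm/kg

345.4 mOsm/kg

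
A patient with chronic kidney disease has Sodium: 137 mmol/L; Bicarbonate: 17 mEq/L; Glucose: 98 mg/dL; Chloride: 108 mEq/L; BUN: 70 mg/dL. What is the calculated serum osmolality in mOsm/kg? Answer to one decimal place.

Calculated osmolality = 2·Na + glucose/18 + BUN/2.8
= 2·137 + 98/18 + 70/2.8
= 274 + 5.44 + 25
= 304.44 mOsm/kg

304.4 mOsm/kg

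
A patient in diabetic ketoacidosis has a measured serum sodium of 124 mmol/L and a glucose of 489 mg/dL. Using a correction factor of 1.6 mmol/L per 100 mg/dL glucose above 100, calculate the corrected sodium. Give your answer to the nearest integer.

130 mmol/L

Corrected Na = measured Na + 1.6 · (glucose − 100)/100
= 124 + 1.6 · (489 − 100)/100
= 124 + 6.2
= 130.2 mmol/L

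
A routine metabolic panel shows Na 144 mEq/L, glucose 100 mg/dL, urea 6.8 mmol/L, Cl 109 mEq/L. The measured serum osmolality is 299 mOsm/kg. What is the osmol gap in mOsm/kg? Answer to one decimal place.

-1.4 mOsm/kg

Calculated osmolality = 2·Na + glucose/18 + urea
= 2·144 + 100/18 + 6.8
= 288 + 5.56 + 6.80
= 300.36 mOsm/kg ≈ 300.4 mOsm/kg
Osmolar gap = measured − calculated = 299 − 300.4 = -1.4 mOsm/kg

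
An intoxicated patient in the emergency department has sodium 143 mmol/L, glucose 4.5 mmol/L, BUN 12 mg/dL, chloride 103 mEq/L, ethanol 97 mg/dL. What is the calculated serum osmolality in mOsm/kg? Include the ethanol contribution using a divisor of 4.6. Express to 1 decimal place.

Calculated osmolality = 2·Na + glucose + BUN/2.8 + ethanol/4.6
= 2·143 + 4.5 + 12/2.8 + 97/4.6
= 286 + 4.50 + 4.29 + 21.09
= 315.88 mOsm/kg

315.9 mOsm/kg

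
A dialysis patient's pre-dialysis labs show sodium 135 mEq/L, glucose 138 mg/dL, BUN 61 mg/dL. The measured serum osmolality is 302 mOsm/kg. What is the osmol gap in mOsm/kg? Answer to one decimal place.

2.5 mOsm/kg

Calculated osmolality = 2·Na + glucose/18 + BUN/2.8
= 2·135 + 138/18 + 61/2.8
= 270 + 7.67 + 21.79
= 299.46 mOsm/kg ≈ 299.5 mOsm/kg
Osmolar gap = measured − calculated = 302 − 299.5 = 2.5 mOsm/kg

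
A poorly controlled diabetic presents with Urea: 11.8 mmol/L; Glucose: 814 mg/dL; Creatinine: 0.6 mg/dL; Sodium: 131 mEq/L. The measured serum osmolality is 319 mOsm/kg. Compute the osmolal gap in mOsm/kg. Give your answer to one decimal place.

0.0 mOsm/kg

Calculated osmolality = 2·Na + glucose/18 + urea
= 2·131 + 814/18 + 11.8
= 262 + 45.22 + 11.80
= 319.02 mOsm/kg ≈ 319.0 mOsm/kg
Osmolar gap = measured − calculated = 319 − 319.0 = 0.0 mOsm/kg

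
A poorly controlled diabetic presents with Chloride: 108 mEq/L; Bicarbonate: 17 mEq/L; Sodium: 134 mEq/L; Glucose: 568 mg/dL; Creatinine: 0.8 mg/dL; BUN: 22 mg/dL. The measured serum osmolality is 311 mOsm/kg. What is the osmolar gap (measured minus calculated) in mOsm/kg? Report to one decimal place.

Calculated osmolality = 2·Na + glucose/18 + BUN/2.8
= 2·134 + 568/18 + 22/2.8
= 268 + 31.56 + 7.86
= 307.42 mOsm/kg ≈ 307.4 mOsm/kg
Osmolar gap = measured − calculated = 311 − 307.4 = 3.6 mOsm/kg

3.6 mOsm/kg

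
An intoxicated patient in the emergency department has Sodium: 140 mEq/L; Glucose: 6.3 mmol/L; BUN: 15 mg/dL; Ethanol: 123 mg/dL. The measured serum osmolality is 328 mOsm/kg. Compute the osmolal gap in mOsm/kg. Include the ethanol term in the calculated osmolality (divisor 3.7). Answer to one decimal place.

3.1 mOsm/kg

Calculated osmolality = 2·Na + glucose + BUN/2.8 + ethanol/3.7
= 2·140 + 6.3 + 15/2.8 + 123/3.7
= 280 + 6.30 + 5.36 + 33.24
= 324.9 mOsm/kg ≈ 324.9 mOsm/kg
Osmolar gap = measured − calculated = 328 − 324.9 = 3.1 mOsm/kg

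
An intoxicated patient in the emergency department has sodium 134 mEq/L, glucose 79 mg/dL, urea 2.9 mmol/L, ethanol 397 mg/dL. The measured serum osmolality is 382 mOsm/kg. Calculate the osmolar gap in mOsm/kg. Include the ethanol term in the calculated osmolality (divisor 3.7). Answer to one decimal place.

-0.6 mOsm/kg

Calculated osmolality = 2·Na + glucose/18 + urea + ethanol/3.7
= 2·134 + 79/18 + 2.9 + 397/3.7
= 268 + 4.39 + 2.90 + 107.30
= 382.59 mOsm/kg ≈ 382.6 mOsm/kg
Osmolar gap = measured − calculated = 382 − 382.6 = -0.6 mOsm/kg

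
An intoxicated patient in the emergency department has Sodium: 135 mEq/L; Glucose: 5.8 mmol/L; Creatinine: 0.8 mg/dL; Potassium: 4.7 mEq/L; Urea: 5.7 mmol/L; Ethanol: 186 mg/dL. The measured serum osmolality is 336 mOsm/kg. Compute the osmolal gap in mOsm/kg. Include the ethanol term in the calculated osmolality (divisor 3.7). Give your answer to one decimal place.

Calculated osmolality = 2·Na + glucose + urea + ethanol/3.7
= 2·135 + 5.8 + 5.7 + 186/3.7
= 270 + 5.80 + 5.70 + 50.27
= 331.77 mOsm/kg ≈ 331.8 mOsm/kg
Osmolar gap = measured − calculated = 336 − 331.8 = 4.2 mOsm/kg

4.2 mOsm/kg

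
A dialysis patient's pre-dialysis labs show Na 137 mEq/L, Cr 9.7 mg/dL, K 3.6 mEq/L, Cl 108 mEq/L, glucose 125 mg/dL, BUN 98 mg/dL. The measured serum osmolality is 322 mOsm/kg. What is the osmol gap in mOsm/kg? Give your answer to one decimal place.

6.1 mOsm/kg

Calculated osmolality = 2·Na + glucose/18 + BUN/2.8
= 2·137 + 125/18 + 98/2.8
= 274 + 6.94 + 35
= 315.94 mOsm/kg ≈ 315.9 mOsm/kg
Osmolar gap = measured − calculated = 322 − 315.9 = 6.1 mOsm/kg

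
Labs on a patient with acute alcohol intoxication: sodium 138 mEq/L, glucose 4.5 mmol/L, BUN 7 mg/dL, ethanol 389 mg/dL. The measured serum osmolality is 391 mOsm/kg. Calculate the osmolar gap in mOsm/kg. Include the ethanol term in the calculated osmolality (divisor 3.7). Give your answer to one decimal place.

2.9 mOsm/kg

Calculated osmolality = 2·Na + glucose + BUN/2.8 + ethanol/3.7
= 2·138 + 4.5 + 7/2.8 + 389/3.7
= 276 + 4.50 + 2.50 + 105.14
= 388.14 mOsm/kg ≈ 388.1 mOsm/kg
Osmolar gap = measured − calculated = 391 − 388.1 = 2.9 mOsm/kg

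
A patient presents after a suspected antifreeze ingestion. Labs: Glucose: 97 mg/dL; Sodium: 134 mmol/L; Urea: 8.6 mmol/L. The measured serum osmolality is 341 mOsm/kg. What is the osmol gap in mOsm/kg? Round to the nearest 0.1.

59.0 mOsm/kg

Calculated osmolality = 2·Na + glucose/18 + urea
= 2·134 + 97/18 + 8.6
= 268 + 5.39 + 8.60
= 281.99 mOsm/kg ≈ 282.0 mOsm/kg
Osmolar gap = measured − calculated = 341 − 282.0 = 59.0 mOsm/kg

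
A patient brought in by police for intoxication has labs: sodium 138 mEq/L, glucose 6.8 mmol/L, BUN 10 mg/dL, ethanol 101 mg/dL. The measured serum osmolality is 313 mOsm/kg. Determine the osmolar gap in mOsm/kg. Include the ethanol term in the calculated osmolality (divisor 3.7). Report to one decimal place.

-0.7 mOsm/kg

Calculated osmolality = 2·Na + glucose + BUN/2.8 + ethanol/3.7
= 2·138 + 6.8 + 10/2.8 + 101/3.7
= 276 + 6.80 + 3.57 + 27.30
= 313.67 mOsm/kg ≈ 313.7 mOsm/kg
Osmolar gap = measured − calculated = 313 − 313.7 = -0.7 mOsm/kg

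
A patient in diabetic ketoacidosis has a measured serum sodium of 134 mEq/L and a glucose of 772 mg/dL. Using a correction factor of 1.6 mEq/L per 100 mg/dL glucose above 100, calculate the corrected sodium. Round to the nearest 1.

145 mEq/L

Corrected Na = measured Na + 1.6 · (glucose − 100)/100
= 134 + 1.6 · (772 − 100)/100
= 134 + 10.8
= 144.8 mEq/L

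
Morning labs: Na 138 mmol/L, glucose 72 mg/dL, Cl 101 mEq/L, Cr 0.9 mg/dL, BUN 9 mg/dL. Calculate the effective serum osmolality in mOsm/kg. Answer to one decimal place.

280.0 mOsm/kg

Effective osmolality excludes urea (freely permeant across cell membranes):
2·Na + glucose/18
= 2·138 + 72/18
= 276 + 4
= 280 mOsm/kg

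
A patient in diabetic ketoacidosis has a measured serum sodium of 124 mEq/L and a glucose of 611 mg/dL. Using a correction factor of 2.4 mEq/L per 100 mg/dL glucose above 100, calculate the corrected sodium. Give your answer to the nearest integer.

Corrected Na = measured Na + 2.4 · (glucose − 100)/100
= 124 + 2.4 · (611 − 100)/100
= 124 + 12.3
= 136.3 mEq/L

136 mEq/L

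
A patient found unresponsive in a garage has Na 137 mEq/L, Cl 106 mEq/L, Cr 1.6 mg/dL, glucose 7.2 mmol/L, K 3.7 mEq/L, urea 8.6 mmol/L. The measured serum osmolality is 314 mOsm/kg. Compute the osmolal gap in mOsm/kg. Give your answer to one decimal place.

24.2 mOsm/kg

Calculated osmolality = 2·Na + glucose + urea
= 2·137 + 7.2 + 8.6
= 274 + 7.20 + 8.60
= 289.8 mOsm/kg ≈ 289.8 mOsm/kg
Osmolar gap = measured − calculated = 314 − 289.8 = 24.2 mOsm/kg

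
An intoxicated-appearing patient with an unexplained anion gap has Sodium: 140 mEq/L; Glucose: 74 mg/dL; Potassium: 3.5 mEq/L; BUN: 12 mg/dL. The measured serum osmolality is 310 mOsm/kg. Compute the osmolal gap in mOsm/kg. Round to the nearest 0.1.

21.6 mOsm/kg

Calculated osmolality = 2·Na + glucose/18 + BUN/2.8
= 2·140 + 74/18 + 12/2.8
= 280 + 4.11 + 4.29
= 288.4 mOsm/kg ≈ 288.4 mOsm/kg
Osmolar gap = measured − calculated = 310 − 288.4 = 21.6 mOsm/kg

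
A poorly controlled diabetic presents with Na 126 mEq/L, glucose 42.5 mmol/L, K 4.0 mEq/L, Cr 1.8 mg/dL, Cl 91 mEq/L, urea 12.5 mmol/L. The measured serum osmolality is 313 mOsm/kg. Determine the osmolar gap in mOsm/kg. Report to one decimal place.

Calculated osmolality = 2·Na + glucose + urea
= 2·126 + 42.5 + 12.5
= 252 + 42.50 + 12.50
= 307 mOsm/kg ≈ 307.0 mOsm/kg
Osmolar gap = measured − calculated = 313 − 307.0 = 6.0 mOsm/kg

6.0 mOsm/kg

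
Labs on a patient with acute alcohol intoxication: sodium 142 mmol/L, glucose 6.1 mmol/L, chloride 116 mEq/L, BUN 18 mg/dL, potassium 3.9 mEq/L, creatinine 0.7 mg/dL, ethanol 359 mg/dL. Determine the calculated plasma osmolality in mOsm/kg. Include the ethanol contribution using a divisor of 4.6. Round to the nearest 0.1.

Calculated osmolality = 2·Na + glucose + BUN/2.8 + ethanol/4.6
= 2·142 + 6.1 + 18/2.8 + 359/4.6
= 284 + 6.10 + 6.43 + 78.04
= 374.57 mOsm/kg

374.6 mOsm/kg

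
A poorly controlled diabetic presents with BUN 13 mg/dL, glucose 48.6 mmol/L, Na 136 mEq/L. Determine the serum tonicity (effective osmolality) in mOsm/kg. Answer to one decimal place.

320.6 mOsm/kg

Effective osmolality excludes urea (freely permeant across cell membranes):
2·Na + glucose
= 2·136 + 48.6
= 272 + 48.6
= 320.6 mOsm/kg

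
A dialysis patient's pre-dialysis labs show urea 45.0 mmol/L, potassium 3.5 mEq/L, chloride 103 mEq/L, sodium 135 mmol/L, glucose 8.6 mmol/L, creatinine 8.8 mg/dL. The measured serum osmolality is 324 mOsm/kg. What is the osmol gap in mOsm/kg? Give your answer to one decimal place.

0.4 mOsm/kg

Calculated osmolality = 2·Na + glucose + urea
= 2·135 + 8.6 + 45
= 270 + 8.60 + 45
= 323.6 mOsm/kg ≈ 323.6 mOsm/kg
Osmolar gap = measured − calculated = 324 − 323.6 = 0.4 mOsm/kg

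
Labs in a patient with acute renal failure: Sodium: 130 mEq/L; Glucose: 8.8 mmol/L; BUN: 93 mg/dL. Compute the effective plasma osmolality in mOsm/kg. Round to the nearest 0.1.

Effective osmolality excludes urea (freely permeant across cell membranes):
2·Na + glucose
= 2·130 + 8.8
= 260 + 8.8
= 268.8 mOsm/kg

268.8 mOsm/kg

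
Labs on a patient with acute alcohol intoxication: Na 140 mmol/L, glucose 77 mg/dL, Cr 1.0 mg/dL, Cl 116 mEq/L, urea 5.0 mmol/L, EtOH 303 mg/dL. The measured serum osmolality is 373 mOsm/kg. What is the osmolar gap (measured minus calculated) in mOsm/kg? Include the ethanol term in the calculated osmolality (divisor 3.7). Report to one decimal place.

1.8 mOsm/kg

Calculated osmolality = 2·Na + glucose/18 + urea + ethanol/3.7
= 2·140 + 77/18 + 5 + 303/3.7
= 280 + 4.28 + 5 + 81.89
= 371.17 mOsm/kg ≈ 371.2 mOsm/kg
Osmolar gap = measured − calculated = 373 − 371.2 = 1.8 mOsm/kg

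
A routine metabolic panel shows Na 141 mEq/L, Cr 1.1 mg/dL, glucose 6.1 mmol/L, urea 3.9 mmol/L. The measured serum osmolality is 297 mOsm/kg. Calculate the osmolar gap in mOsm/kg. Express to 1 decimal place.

5.0 mOsm/kg

Calculated osmolality = 2·Na + glucose + urea
= 2·141 + 6.1 + 3.9
= 282 + 6.10 + 3.90
= 292 mOsm/kg ≈ 292.0 mOsm/kg
Osmolar gap = measured − calculated = 297 − 292.0 = 5.0 mOsm/kg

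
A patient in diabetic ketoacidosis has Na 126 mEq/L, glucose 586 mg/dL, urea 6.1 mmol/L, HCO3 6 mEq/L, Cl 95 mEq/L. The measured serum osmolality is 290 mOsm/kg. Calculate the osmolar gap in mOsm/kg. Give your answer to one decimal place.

-0.7 mOsm/kg

Calculated osmolality = 2·Na + glucose/18 + urea
= 2·126 + 586/18 + 6.1
= 252 + 32.56 + 6.10
= 290.66 mOsm/kg ≈ 290.7 mOsm/kg
Osmolar gap = measured − calculated = 290 − 290.7 = -0.7 mOsm/kg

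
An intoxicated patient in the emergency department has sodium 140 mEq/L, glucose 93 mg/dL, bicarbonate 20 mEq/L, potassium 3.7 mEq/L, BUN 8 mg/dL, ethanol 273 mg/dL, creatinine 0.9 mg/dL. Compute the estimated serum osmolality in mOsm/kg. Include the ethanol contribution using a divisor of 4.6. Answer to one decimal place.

Calculated osmolality = 2·Na + glucose/18 + BUN/2.8 + ethanol/4.6
= 2·140 + 93/18 + 8/2.8 + 273/4.6
= 280 + 5.17 + 2.86 + 59.35
= 347.38 mOsm/kg

347.4 mOsm/kg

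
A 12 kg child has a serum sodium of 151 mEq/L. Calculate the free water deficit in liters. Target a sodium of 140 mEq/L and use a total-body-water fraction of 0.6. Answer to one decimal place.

TBW = 0.6 · 12 = 7.2 L
Free water deficit = TBW · (Na/140 − 1)
= 7.2 · (151/140 − 1)
= 7.2 · 0.0786
= 0.57 L

0.6 L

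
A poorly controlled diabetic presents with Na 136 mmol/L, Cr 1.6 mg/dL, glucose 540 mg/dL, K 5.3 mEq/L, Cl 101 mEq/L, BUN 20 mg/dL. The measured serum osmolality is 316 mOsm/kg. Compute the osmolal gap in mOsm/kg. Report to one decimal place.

6.9 mOsm/kg

Calculated osmolality = 2·Na + glucose/18 + BUN/2.8
= 2·136 + 540/18 + 20/2.8
= 272 + 30 + 7.14
= 309.14 mOsm/kg ≈ 309.1 mOsm/kg
Osmolar gap = measured − calculated = 316 − 309.1 = 6.9 mOsm/kg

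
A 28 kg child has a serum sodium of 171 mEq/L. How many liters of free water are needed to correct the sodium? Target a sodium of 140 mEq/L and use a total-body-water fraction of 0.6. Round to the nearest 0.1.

TBW = 0.6 · 28 = 16.8 L
Free water deficit = TBW · (Na/140 − 1)
= 16.8 · (171/140 − 1)
= 16.8 · 0.2214
= 3.72 L

3.7 L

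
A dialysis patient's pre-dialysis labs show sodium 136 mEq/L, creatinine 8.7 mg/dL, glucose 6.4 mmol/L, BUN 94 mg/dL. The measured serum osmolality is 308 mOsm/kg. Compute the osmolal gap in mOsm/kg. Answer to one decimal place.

-4.0 mOsm/kg

Calculated osmolality = 2·Na + glucose + BUN/2.8
= 2·136 + 6.4 + 94/2.8
= 272 + 6.40 + 33.57
= 311.97 mOsm/kg ≈ 312.0 mOsm/kg
Osmolar gap = measured − calculated = 308 − 312.0 = -4.0 mOsm/kg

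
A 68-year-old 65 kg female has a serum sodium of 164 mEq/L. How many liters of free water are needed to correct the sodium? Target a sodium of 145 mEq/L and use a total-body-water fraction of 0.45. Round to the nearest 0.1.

TBW = 0.45 · 65 = 29.25 L
Free water deficit = TBW · (Na/145 − 1)
= 29.25 · (164/145 − 1)
= 29.25 · 0.131
= 3.83 L

3.8 L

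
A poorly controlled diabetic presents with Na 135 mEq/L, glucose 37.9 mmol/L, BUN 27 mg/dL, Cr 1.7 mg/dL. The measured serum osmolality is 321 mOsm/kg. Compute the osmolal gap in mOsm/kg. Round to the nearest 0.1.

Calculated osmolality = 2·Na + glucose + BUN/2.8
= 2·135 + 37.9 + 27/2.8
= 270 + 37.90 + 9.64
= 317.54 mOsm/kg ≈ 317.5 mOsm/kg
Osmolar gap = measured − calculated = 321 − 317.5 = 3.5 mOsm/kg

3.5 mOsm/kg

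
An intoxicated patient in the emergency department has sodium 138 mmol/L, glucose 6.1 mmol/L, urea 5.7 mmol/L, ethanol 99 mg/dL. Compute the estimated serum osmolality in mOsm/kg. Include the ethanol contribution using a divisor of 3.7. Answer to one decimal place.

Calculated osmolality = 2·Na + glucose + urea + ethanol/3.7
= 2·138 + 6.1 + 5.7 + 99/3.7
= 276 + 6.10 + 5.70 + 26.76
= 314.56 mOsm/kg

314.6 mOsm/kg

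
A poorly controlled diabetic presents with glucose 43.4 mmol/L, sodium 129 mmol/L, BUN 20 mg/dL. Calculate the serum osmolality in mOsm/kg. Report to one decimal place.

Calculated osmolality = 2·Na + glucose + BUN/2.8
= 2·129 + 43.4 + 20/2.8
= 258 + 43.40 + 7.14
= 308.54 mOsm/kg

308.5 mOsm/kg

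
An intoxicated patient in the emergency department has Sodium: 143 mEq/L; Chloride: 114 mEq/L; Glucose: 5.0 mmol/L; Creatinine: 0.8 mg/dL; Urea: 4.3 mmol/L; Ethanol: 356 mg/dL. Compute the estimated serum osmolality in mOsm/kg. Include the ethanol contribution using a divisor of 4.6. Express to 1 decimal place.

372.7 mOsm/kg

Calculated osmolality = 2·Na + glucose + urea + ethanol/4.6
= 2·143 + 5 + 4.3 + 356/4.6
= 286 + 5 + 4.30 + 77.39
= 372.69 mOsm/kg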